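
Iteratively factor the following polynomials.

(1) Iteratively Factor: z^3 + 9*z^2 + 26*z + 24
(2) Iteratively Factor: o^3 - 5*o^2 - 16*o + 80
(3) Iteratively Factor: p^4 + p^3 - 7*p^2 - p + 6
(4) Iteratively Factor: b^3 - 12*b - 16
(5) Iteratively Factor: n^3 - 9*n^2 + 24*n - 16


(1) = (z + 2)*(z^2 + 7*z + 12) = (z + 2)*(z + 3)*(z + 4)
(2) = (o + 4)*(o^2 - 9*o + 20) = (o - 5)*(o + 4)*(o - 4)
(3) = (p - 1)*(p^3 + 2*p^2 - 5*p - 6) = (p - 1)*(p + 1)*(p^2 + p - 6) = (p - 2)*(p - 1)*(p + 1)*(p + 3)
(4) = (b + 2)*(b^2 - 2*b - 8) = (b + 2)^2*(b - 4)
(5) = (n - 1)*(n^2 - 8*n + 16) = (n - 4)*(n - 1)*(n - 4)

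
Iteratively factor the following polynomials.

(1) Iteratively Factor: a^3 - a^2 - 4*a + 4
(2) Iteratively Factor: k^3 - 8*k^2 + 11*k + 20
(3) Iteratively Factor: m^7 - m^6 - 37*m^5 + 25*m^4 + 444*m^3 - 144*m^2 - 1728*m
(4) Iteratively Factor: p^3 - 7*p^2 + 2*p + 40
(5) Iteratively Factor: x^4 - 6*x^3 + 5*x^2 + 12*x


(1) = (a - 2)*(a^2 + a - 2) = (a - 2)*(a + 2)*(a - 1)
(2) = (k + 1)*(k^2 - 9*k + 20) = (k - 4)*(k + 1)*(k - 5)
(3) = (m - 3)*(m^6 + 2*m^5 - 31*m^4 - 68*m^3 + 240*m^2 + 576*m) = (m - 4)*(m - 3)*(m^5 + 6*m^4 - 7*m^3 - 96*m^2 - 144*m) = (m - 4)*(m - 3)*(m + 3)*(m^4 + 3*m^3 - 16*m^2 - 48*m) = m*(m - 4)*(m - 3)*(m + 3)*(m^3 + 3*m^2 - 16*m - 48) = m*(m - 4)*(m - 3)*(m + 3)^2*(m^2 - 16) = m*(m - 4)^2*(m - 3)*(m + 3)^2*(m + 4)
(4) = (p + 2)*(p^2 - 9*p + 20) = (p - 4)*(p + 2)*(p - 5)
(5) = (x)*(x^3 - 6*x^2 + 5*x + 12) = x*(x - 3)*(x^2 - 3*x - 4) = x*(x - 4)*(x - 3)*(x + 1)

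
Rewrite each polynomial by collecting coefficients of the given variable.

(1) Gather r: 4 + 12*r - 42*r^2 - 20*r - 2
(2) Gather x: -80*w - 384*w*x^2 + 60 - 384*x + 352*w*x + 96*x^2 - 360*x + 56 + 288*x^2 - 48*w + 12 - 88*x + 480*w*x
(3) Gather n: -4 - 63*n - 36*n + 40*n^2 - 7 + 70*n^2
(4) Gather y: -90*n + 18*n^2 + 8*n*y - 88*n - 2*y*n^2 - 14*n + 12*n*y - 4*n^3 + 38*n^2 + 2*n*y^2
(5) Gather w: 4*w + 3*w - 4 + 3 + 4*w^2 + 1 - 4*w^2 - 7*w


(1) = -42*r^2 - 8*r + 2
(2) = -128*w + x^2*(384 - 384*w) + x*(832*w - 832) + 128
(3) = 110*n^2 - 99*n - 11
(4) = -4*n^3 + 56*n^2 + 2*n*y^2 - 192*n + y*(-2*n^2 + 20*n)
(5) = 0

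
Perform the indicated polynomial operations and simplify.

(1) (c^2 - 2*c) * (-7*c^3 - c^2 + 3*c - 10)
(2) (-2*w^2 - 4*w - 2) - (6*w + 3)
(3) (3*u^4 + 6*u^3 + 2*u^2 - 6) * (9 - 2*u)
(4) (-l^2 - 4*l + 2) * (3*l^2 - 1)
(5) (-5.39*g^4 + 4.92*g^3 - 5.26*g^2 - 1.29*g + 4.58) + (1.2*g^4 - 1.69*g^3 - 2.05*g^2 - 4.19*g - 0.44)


(1) = -7*c^5 + 13*c^4 + 5*c^3 - 16*c^2 + 20*c
(2) = -2*w^2 - 10*w - 5
(3) = -6*u^5 + 15*u^4 + 50*u^3 + 18*u^2 + 12*u - 54
(4) = -3*l^4 - 12*l^3 + 7*l^2 + 4*l - 2
(5) = -4.19*g^4 + 3.23*g^3 - 7.31*g^2 - 5.48*g + 4.14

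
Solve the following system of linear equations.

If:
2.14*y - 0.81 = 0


Then:
y = 0.38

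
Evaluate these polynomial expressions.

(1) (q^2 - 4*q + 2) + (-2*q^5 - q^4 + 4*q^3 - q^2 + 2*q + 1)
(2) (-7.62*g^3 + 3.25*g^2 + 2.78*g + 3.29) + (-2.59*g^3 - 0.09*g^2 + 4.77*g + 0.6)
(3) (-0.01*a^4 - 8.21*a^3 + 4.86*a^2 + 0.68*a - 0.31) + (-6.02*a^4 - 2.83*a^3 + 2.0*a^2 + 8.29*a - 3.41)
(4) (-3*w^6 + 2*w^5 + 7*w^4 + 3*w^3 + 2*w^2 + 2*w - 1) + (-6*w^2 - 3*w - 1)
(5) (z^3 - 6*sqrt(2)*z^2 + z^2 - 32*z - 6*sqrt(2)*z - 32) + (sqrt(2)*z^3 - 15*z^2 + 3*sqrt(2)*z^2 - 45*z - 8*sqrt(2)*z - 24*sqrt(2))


(1) = -2*q^5 - q^4 + 4*q^3 - 2*q + 3
(2) = -10.21*g^3 + 3.16*g^2 + 7.55*g + 3.89
(3) = -6.03*a^4 - 11.04*a^3 + 6.86*a^2 + 8.97*a - 3.72
(4) = -3*w^6 + 2*w^5 + 7*w^4 + 3*w^3 - 4*w^2 - w - 2
(5) = z^3 + sqrt(2)*z^3 - 14*z^2 - 3*sqrt(2)*z^2 - 77*z - 14*sqrt(2)*z - 24*sqrt(2) - 32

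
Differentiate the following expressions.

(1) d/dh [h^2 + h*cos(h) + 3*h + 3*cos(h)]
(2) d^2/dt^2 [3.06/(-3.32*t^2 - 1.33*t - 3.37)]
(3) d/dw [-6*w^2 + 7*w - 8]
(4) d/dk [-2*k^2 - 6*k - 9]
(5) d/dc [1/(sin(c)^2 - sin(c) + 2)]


(1) = -h*sin(h) + 2*h - 3*sin(h) + cos(h) + 3
(2) = (67.457088*t^2 + 27.023472*t - 3.06*(6.64*t + 1.33)*(13.28*t + 2.66) + 68.473008)/(3.32*t^2 + 1.33*t + 3.37)^3
(3) = 7 - 12*w
(4) = -4*k - 6
(5) = (1 - 2*sin(c))*cos(c)/(sin(c)^2 - sin(c) + 2)^2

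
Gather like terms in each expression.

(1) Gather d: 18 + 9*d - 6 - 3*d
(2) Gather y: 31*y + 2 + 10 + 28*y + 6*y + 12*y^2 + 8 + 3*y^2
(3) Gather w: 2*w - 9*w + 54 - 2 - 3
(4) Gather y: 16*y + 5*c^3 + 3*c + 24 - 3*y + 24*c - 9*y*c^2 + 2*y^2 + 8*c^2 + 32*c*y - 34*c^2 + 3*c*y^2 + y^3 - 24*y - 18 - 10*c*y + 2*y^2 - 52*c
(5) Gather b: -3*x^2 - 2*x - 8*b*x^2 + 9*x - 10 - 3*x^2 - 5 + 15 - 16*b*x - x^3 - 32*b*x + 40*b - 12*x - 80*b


(1) = 6*d + 12
(2) = 15*y^2 + 65*y + 20
(3) = 49 - 7*w
(4) = 5*c^3 - 26*c^2 - 25*c + y^3 + y^2*(3*c + 4) + y*(-9*c^2 + 22*c - 11) + 6
(5) = b*(-8*x^2 - 48*x - 40) - x^3 - 6*x^2 - 5*x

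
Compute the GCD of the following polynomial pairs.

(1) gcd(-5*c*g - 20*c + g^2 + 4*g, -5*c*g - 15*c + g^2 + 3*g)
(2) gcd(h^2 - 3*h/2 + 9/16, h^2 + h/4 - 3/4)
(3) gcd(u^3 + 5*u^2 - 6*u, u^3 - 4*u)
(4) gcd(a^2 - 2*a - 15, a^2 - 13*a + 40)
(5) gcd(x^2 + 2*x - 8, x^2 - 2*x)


(1) = gcd((-5*c + g)*(g + 4), (-5*c + g)*(g + 3)) = 5*c - g
(2) = h - 3/4
(3) = u
(4) = a - 5
(5) = gcd((x - 2)*(x + 4), x*(x - 2)) = x - 2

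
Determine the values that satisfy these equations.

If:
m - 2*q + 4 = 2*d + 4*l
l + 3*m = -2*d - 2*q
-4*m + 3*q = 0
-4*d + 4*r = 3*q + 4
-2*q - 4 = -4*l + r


Then:
d = 1/93
l = 100/93
m = -6/31
q = -8/31
r = 76/93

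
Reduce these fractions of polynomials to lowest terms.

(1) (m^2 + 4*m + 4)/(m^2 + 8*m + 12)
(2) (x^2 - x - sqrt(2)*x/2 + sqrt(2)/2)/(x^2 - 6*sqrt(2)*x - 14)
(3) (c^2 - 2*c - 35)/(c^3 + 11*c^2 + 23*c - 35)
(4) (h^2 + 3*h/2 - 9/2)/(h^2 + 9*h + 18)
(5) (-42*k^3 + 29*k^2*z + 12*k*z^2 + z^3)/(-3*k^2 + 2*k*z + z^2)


(1) = (m + 2)/(m + 6)
(2) = (2*x^2 + x*(-2 - sqrt(2)) + sqrt(2))/(2*x^2 - 12*sqrt(2)*x - 28)
(3) = (c - 7)/(c^2 + 6*c - 7)
(4) = (2*h - 3)/(2*h + 12)
(5) = (42*k^2 + 13*k*z + z^2)/(3*k + z)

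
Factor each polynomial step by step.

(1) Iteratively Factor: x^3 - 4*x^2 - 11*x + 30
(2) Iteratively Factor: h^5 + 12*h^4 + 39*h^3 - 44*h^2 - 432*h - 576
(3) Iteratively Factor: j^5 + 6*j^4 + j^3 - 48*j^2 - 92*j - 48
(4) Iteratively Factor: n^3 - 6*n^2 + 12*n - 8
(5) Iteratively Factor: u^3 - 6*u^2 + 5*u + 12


(1) = (x - 5)*(x^2 + x - 6) = (x - 5)*(x - 2)*(x + 3)
(2) = (h + 4)*(h^4 + 8*h^3 + 7*h^2 - 72*h - 144) = (h - 3)*(h + 4)*(h^3 + 11*h^2 + 40*h + 48) = (h - 3)*(h + 3)*(h + 4)*(h^2 + 8*h + 16) = (h - 3)*(h + 3)*(h + 4)^2*(h + 4)
(3) = (j + 4)*(j^4 + 2*j^3 - 7*j^2 - 20*j - 12) = (j + 1)*(j + 4)*(j^3 + j^2 - 8*j - 12) = (j - 3)*(j + 1)*(j + 4)*(j^2 + 4*j + 4) = (j - 3)*(j + 1)*(j + 2)*(j + 4)*(j + 2)
(4) = (n - 2)*(n^2 - 4*n + 4) = (n - 2)^2*(n - 2)
(5) = (u - 3)*(u^2 - 3*u - 4) = (u - 3)*(u + 1)*(u - 4)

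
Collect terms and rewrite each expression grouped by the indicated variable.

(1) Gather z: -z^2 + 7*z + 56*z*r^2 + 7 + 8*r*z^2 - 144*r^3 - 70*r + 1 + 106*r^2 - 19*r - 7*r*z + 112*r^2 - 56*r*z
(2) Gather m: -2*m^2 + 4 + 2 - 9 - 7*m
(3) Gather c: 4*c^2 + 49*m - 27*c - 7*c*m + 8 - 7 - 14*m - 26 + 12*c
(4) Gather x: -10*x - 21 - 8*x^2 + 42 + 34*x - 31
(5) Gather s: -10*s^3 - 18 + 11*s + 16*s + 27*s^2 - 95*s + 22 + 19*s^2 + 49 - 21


(1) = -144*r^3 + 218*r^2 - 89*r + z^2*(8*r - 1) + z*(56*r^2 - 63*r + 7) + 8
(2) = -2*m^2 - 7*m - 3
(3) = 4*c^2 + c*(-7*m - 15) + 35*m - 25
(4) = -8*x^2 + 24*x - 10
(5) = -10*s^3 + 46*s^2 - 68*s + 32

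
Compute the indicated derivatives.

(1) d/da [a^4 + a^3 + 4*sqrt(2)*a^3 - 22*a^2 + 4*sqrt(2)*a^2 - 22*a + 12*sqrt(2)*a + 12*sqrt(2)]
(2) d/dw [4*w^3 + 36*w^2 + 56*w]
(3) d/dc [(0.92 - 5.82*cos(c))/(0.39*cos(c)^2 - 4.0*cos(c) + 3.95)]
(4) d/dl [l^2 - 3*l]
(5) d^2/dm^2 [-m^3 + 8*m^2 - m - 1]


(1) = 4*a^3 + 3*a^2 + 12*sqrt(2)*a^2 - 44*a + 8*sqrt(2)*a - 22 + 12*sqrt(2)
(2) = 12*w^2 + 72*w + 56
(3) = (-2.2698*cos(c)^2 + 0.7176*cos(c) + 19.309)*sin(c)/(0.1521*cos(c)^4 - 3.12*cos(c)^3 + 19.081*cos(c)^2 - 31.6*cos(c) + 15.6025)
(4) = 2*l - 3
(5) = 16 - 6*m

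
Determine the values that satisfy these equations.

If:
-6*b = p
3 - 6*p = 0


Then:
b = -1/12
p = 1/2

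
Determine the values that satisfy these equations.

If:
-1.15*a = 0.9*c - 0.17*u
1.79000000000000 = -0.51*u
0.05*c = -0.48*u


Then:
a = -26.89
c = 33.69
u = -3.51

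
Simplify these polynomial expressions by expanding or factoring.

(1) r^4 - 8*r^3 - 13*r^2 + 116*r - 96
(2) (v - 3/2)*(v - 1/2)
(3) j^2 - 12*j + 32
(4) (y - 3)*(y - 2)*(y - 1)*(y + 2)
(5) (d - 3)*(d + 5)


(1) = (r - 8)*(r - 3)*(r - 1)*(r + 4)
(2) = v^2 - 2*v + 3/4
(3) = (j - 8)*(j - 4)
(4) = y^4 - 4*y^3 - y^2 + 16*y - 12
(5) = d^2 + 2*d - 15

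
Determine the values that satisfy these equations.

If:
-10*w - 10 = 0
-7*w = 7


Then:
w = -1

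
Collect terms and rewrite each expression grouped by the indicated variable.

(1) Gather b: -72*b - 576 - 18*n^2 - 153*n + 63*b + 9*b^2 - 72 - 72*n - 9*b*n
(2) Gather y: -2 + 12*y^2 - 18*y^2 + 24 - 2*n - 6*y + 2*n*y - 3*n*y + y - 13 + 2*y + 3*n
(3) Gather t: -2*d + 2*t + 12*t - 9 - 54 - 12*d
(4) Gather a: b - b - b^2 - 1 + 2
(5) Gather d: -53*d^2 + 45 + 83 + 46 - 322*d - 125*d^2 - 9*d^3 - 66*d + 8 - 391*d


(1) = 9*b^2 + b*(-9*n - 9) - 18*n^2 - 225*n - 648
(2) = n - 6*y^2 + y*(-n - 3) + 9
(3) = -14*d + 14*t - 63
(4) = 1 - b^2
(5) = -9*d^3 - 178*d^2 - 779*d + 182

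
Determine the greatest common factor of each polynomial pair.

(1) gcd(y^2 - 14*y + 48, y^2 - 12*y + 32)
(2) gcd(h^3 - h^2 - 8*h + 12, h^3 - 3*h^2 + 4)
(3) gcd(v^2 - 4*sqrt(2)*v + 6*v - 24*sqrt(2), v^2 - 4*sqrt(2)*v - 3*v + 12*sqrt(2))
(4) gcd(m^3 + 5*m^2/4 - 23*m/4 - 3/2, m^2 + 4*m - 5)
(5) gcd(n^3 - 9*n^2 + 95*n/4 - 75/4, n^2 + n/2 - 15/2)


(1) = y - 8
(2) = gcd((h - 2)^2*(h + 3), (h - 2)^2*(h + 1)) = h^2 - 4*h + 4
(3) = gcd((v + 6)*(v - 4*sqrt(2)), (v - 3)*(v - 4*sqrt(2))) = v - 4*sqrt(2)
(4) = 1
(5) = n - 5/2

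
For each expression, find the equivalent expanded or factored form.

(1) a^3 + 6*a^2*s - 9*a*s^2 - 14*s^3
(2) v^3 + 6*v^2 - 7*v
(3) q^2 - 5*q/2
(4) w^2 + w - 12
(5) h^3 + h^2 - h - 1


(1) = (a - 2*s)*(a + s)*(a + 7*s)
(2) = v*(v - 1)*(v + 7)
(3) = q*(q - 5/2)
(4) = (w - 3)*(w + 4)
(5) = (h - 1)*(h + 1)^2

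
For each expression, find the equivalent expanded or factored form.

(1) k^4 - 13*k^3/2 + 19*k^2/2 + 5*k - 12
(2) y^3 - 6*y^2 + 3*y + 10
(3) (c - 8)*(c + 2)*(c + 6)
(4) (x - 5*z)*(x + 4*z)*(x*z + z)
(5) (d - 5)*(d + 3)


(1) = (k - 4)*(k - 2)*(k - 3/2)*(k + 1)
(2) = (y - 5)*(y - 2)*(y + 1)
(3) = c^3 - 52*c - 96
(4) = x^3*z - x^2*z^2 + x^2*z - 20*x*z^3 - x*z^2 - 20*z^3
(5) = d^2 - 2*d - 15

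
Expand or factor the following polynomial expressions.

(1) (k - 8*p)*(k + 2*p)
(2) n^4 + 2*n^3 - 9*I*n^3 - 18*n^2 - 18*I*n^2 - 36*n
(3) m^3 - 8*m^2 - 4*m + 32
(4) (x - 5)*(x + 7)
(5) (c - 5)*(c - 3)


(1) = k^2 - 6*k*p - 16*p^2
(2) = n*(n + 2)*(n - 6*I)*(n - 3*I)
(3) = (m - 8)*(m - 2)*(m + 2)
(4) = x^2 + 2*x - 35
(5) = c^2 - 8*c + 15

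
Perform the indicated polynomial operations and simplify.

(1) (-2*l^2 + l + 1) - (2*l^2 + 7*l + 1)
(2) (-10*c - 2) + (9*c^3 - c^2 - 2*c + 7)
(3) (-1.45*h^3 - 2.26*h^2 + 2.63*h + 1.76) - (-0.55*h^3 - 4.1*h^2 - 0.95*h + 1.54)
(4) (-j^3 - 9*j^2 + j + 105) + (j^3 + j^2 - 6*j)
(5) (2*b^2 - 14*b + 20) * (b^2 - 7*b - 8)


(1) = -4*l^2 - 6*l
(2) = 9*c^3 - c^2 - 12*c + 5
(3) = -0.9*h^3 + 1.84*h^2 + 3.58*h + 0.22
(4) = -8*j^2 - 5*j + 105
(5) = 2*b^4 - 28*b^3 + 102*b^2 - 28*b - 160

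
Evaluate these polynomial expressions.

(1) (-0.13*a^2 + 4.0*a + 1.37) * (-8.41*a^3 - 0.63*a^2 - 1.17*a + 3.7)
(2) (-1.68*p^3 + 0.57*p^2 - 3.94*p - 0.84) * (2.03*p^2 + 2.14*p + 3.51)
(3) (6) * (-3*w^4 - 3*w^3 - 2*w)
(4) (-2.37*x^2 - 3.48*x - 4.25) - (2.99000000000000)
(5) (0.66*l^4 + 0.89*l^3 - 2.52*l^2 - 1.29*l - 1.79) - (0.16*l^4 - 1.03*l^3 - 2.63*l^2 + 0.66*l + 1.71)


(1) = 1.0933*a^5 - 33.5581*a^4 - 13.8896*a^3 - 6.0241*a^2 + 13.1971*a + 5.069
(2) = -3.4104*p^5 - 2.4381*p^4 - 12.6752*p^3 - 8.1361*p^2 - 15.627*p - 2.9484
(3) = -18*w^4 - 18*w^3 - 12*w
(4) = -2.37*x^2 - 3.48*x - 7.24
(5) = 0.5*l^4 + 1.92*l^3 + 0.11*l^2 - 1.95*l - 3.5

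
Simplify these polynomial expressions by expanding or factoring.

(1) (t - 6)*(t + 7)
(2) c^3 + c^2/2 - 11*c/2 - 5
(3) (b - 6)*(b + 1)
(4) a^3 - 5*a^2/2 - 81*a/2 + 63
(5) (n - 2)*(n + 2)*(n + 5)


(1) = t^2 + t - 42
(2) = (c - 5/2)*(c + 1)*(c + 2)
(3) = b^2 - 5*b - 6
(4) = (a - 7)*(a - 3/2)*(a + 6)
(5) = n^3 + 5*n^2 - 4*n - 20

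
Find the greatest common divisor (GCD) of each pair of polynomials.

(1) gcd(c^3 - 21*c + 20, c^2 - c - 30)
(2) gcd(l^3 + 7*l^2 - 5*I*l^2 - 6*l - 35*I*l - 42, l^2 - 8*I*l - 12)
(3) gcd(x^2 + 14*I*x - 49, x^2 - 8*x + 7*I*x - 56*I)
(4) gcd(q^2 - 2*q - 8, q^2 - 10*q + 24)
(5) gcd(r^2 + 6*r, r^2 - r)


(1) = gcd((c - 4)*(c - 1)*(c + 5), (c - 6)*(c + 5)) = c + 5
(2) = gcd((l + 7)*(l - 3*I)*(l - 2*I), (l - 6*I)*(l - 2*I)) = l - 2*I
(3) = x + 7*I
(4) = gcd((q - 4)*(q + 2), (q - 6)*(q - 4)) = q - 4
(5) = gcd(r*(r + 6), r*(r - 1)) = r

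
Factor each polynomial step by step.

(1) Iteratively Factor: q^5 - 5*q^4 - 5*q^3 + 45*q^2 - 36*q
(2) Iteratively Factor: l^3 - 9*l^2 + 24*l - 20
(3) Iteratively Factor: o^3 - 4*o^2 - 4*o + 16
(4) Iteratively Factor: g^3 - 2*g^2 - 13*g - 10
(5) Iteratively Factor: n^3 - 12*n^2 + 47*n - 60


(1) = (q - 3)*(q^4 - 2*q^3 - 11*q^2 + 12*q) = (q - 4)*(q - 3)*(q^3 + 2*q^2 - 3*q) = (q - 4)*(q - 3)*(q - 1)*(q^2 + 3*q) = q*(q - 4)*(q - 3)*(q - 1)*(q + 3)
(2) = (l - 5)*(l^2 - 4*l + 4) = (l - 5)*(l - 2)*(l - 2)
(3) = (o - 2)*(o^2 - 2*o - 8) = (o - 2)*(o + 2)*(o - 4)
(4) = (g + 1)*(g^2 - 3*g - 10) = (g + 1)*(g + 2)*(g - 5)
(5) = (n - 3)*(n^2 - 9*n + 20) = (n - 5)*(n - 3)*(n - 4)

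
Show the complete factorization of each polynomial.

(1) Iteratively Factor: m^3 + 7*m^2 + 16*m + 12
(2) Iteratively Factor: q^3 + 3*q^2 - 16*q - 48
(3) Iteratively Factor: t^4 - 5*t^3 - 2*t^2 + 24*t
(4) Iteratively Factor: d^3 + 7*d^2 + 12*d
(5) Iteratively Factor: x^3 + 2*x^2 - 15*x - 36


(1) = (m + 2)*(m^2 + 5*m + 6) = (m + 2)^2*(m + 3)
(2) = (q + 3)*(q^2 - 16) = (q - 4)*(q + 3)*(q + 4)
(3) = (t)*(t^3 - 5*t^2 - 2*t + 24) = t*(t - 4)*(t^2 - t - 6) = t*(t - 4)*(t + 2)*(t - 3)
(4) = (d + 4)*(d^2 + 3*d) = d*(d + 4)*(d + 3)
(5) = (x + 3)*(x^2 - x - 12) = (x + 3)^2*(x - 4)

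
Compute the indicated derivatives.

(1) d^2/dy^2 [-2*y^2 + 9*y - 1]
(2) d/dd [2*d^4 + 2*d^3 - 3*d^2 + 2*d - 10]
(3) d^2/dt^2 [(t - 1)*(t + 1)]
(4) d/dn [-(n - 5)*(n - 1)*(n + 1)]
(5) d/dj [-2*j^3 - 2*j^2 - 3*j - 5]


(1) = -4
(2) = 8*d^3 + 6*d^2 - 6*d + 2
(3) = 2
(4) = -3*n^2 + 10*n + 1
(5) = -6*j^2 - 4*j - 3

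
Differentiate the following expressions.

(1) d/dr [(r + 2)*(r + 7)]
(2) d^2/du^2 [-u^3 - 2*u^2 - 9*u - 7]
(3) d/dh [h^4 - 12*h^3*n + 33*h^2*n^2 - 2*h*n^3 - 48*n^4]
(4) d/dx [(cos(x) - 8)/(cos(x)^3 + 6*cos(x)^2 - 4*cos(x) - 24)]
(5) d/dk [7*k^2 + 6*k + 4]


(1) = 2*r + 9
(2) = -6*u - 4
(3) = 4*h^3 - 36*h^2*n + 66*h*n^2 - 2*n^3
(4) = (-189*cos(x)/2 - 9*cos(2*x) + cos(3*x)/2 + 47)*sin(x)/(cos(x)^3 + 6*cos(x)^2 - 4*cos(x) - 24)^2
(5) = 14*k + 6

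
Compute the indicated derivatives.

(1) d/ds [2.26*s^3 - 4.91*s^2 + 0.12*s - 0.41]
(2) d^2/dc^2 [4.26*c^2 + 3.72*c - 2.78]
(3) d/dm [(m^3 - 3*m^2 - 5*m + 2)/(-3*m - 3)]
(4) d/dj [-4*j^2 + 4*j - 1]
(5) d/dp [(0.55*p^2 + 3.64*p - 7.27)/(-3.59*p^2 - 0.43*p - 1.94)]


(1) = 6.78*s^2 - 9.82*s + 0.12
(2) = 8.52000000000000
(3) = (-2*m^3 + 6*m + 7)/(3*(m^2 + 2*m + 1))
(4) = 4 - 8*j
(5) = (12.8311*p^2 - 54.3326*p - 10.1877)/(12.8881*p^4 + 3.0874*p^3 + 14.1141*p^2 + 1.6684*p + 3.7636)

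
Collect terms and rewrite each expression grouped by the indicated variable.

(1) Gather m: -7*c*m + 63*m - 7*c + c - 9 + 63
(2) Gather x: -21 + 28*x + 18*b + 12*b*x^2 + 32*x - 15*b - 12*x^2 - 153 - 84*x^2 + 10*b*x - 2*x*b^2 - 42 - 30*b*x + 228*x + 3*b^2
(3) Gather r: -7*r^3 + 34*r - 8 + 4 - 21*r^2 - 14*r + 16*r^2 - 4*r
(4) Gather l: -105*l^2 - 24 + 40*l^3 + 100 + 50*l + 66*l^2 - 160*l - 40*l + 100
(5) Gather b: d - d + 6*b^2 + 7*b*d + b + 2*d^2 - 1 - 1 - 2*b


(1) = -6*c + m*(63 - 7*c) + 54
(2) = 3*b^2 + 3*b + x^2*(12*b - 96) + x*(-2*b^2 - 20*b + 288) - 216
(3) = -7*r^3 - 5*r^2 + 16*r - 4
(4) = 40*l^3 - 39*l^2 - 150*l + 176
(5) = 6*b^2 + b*(7*d - 1) + 2*d^2 - 2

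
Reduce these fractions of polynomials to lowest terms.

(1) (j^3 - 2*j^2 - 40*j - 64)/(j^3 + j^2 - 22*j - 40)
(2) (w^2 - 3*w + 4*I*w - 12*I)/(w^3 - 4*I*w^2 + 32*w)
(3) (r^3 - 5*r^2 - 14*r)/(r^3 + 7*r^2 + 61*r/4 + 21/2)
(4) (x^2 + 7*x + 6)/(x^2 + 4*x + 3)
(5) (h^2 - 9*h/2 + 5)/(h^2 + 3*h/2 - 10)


(1) = (j - 8)/(j - 5)
(2) = (w - 3)/(w^2 - 8*I*w)
(3) = (4*r^2 - 28*r)/(4*r^2 + 20*r + 21)
(4) = (x + 6)/(x + 3)
(5) = (h - 2)/(h + 4)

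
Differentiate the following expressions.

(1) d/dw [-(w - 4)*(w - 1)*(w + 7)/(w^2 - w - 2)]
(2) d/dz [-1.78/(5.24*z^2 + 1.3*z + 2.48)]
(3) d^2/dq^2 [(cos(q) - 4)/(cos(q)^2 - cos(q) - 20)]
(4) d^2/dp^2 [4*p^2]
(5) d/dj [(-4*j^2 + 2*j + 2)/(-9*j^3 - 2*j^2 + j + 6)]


(1) = (-w^4 + 2*w^3 - 23*w^2 + 64*w - 90)/(w^4 - 2*w^3 - 3*w^2 + 4*w + 4)
(2) = (18.6544*z + 2.314)/(5.24*z^2 + 1.3*z + 2.48)^2
(3) = (9*sin(q)^4*cos(q) - 15*sin(q)^4 + 350*sin(q)^2 + 433*cos(q) + 69*cos(3*q)/2 - cos(5*q)/2 - 127)/(sin(q)^2 + cos(q) + 19)^3
(4) = 8
(5) = 2*(-18*j^4 + 18*j^3 + 27*j^2 - 20*j + 5)/(81*j^6 + 36*j^5 - 14*j^4 - 112*j^3 - 23*j^2 + 12*j + 36)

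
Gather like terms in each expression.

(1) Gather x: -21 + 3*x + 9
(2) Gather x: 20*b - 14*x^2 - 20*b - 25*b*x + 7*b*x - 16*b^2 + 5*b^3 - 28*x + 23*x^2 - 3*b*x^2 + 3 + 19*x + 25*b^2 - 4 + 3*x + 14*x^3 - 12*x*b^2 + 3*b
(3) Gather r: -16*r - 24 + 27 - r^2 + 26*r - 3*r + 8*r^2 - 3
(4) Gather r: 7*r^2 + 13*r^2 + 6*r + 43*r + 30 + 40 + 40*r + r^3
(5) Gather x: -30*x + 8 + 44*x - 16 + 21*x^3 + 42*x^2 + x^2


(1) = 3*x - 12
(2) = 5*b^3 + 9*b^2 + 3*b + 14*x^3 + x^2*(9 - 3*b) + x*(-12*b^2 - 18*b - 6) - 1
(3) = 7*r^2 + 7*r
(4) = r^3 + 20*r^2 + 89*r + 70
(5) = 21*x^3 + 43*x^2 + 14*x - 8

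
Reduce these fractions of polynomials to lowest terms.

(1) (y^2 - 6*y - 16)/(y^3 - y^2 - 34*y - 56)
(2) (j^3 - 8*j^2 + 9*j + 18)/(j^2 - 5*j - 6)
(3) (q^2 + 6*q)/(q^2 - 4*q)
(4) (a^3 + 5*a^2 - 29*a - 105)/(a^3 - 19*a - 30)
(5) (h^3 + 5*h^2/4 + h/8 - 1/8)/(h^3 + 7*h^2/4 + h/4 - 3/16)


(1) = (y - 8)/(y^2 - 3*y - 28)
(2) = j - 3
(3) = (q + 6)/(q - 4)
(4) = (a + 7)/(a + 2)
(5) = (2*h + 2)/(2*h + 3)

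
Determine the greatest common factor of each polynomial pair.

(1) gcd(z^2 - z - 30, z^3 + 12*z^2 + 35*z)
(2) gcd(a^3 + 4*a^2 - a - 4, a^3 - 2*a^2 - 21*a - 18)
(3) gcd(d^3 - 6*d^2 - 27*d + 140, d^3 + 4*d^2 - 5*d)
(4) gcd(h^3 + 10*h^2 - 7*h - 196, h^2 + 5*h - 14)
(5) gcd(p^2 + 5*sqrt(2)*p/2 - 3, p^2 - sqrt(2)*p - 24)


(1) = z + 5
(2) = gcd((a - 1)*(a + 1)*(a + 4), (a - 6)*(a + 1)*(a + 3)) = a + 1
(3) = gcd((d - 7)*(d - 4)*(d + 5), d*(d - 1)*(d + 5)) = d + 5
(4) = h + 7
(5) = gcd((p - sqrt(2)/2)*(p + 3*sqrt(2)), (p - 4*sqrt(2))*(p + 3*sqrt(2))) = p + 3*sqrt(2)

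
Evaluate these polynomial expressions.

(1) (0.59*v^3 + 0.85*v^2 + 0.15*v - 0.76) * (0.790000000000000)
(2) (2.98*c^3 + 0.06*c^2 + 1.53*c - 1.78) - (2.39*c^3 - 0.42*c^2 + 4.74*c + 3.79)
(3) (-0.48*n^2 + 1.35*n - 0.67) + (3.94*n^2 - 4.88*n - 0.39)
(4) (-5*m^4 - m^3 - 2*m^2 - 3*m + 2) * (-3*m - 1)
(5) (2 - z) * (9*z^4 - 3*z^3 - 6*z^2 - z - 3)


(1) = 0.4661*v^3 + 0.6715*v^2 + 0.1185*v - 0.6004
(2) = 0.59*c^3 + 0.48*c^2 - 3.21*c - 5.57
(3) = 3.46*n^2 - 3.53*n - 1.06
(4) = 15*m^5 + 8*m^4 + 7*m^3 + 11*m^2 - 3*m - 2
(5) = -9*z^5 + 21*z^4 - 11*z^2 + z - 6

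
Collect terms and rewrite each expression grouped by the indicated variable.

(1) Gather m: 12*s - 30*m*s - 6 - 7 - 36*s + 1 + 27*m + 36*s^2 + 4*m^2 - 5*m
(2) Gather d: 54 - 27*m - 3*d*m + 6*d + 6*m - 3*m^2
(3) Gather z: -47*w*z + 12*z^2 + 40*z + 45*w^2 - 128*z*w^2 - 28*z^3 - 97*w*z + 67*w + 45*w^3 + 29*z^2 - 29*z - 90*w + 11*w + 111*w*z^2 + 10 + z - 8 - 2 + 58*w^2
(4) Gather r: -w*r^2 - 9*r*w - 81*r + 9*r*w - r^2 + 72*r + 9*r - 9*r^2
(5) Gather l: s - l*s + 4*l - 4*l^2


(1) = 4*m^2 + m*(22 - 30*s) + 36*s^2 - 24*s - 12
(2) = d*(6 - 3*m) - 3*m^2 - 21*m + 54
(3) = 45*w^3 + 103*w^2 - 12*w - 28*z^3 + z^2*(111*w + 41) + z*(-128*w^2 - 144*w + 12)
(4) = r^2*(-w - 10)
(5) = -4*l^2 + l*(4 - s) + s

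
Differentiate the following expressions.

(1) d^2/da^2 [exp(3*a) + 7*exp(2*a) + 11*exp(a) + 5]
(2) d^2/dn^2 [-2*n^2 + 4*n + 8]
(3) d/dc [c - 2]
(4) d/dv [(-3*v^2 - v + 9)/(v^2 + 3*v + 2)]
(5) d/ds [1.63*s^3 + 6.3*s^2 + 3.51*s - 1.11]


(1) = (9*exp(2*a) + 28*exp(a) + 11)*exp(a)
(2) = -4
(3) = 1
(4) = (-8*v^2 - 30*v - 29)/(v^4 + 6*v^3 + 13*v^2 + 12*v + 4)
(5) = 4.89*s^2 + 12.6*s + 3.51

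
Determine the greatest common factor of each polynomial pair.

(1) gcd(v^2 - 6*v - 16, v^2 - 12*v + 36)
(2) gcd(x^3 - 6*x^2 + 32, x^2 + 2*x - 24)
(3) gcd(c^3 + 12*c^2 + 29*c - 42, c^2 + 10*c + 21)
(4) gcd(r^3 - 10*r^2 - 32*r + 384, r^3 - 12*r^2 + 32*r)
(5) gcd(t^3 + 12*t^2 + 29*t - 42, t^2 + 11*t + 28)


(1) = gcd((v - 8)*(v + 2), (v - 6)^2) = 1
(2) = gcd((x - 4)^2*(x + 2), (x - 4)*(x + 6)) = x - 4
(3) = gcd((c - 1)*(c + 6)*(c + 7), (c + 3)*(c + 7)) = c + 7
(4) = r - 8
(5) = gcd((t - 1)*(t + 6)*(t + 7), (t + 4)*(t + 7)) = t + 7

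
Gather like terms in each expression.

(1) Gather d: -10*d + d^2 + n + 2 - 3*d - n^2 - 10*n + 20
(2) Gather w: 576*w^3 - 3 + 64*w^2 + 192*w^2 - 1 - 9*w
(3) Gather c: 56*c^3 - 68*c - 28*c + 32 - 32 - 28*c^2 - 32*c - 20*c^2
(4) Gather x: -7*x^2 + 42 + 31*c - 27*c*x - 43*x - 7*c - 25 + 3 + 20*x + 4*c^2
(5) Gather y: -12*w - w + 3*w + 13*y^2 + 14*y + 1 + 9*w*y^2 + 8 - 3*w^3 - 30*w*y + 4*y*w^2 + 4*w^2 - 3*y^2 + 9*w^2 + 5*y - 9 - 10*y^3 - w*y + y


(1) = d^2 - 13*d - n^2 - 9*n + 22
(2) = 576*w^3 + 256*w^2 - 9*w - 4
(3) = 56*c^3 - 48*c^2 - 128*c
(4) = 4*c^2 + 24*c - 7*x^2 + x*(-27*c - 23) + 20
(5) = -3*w^3 + 13*w^2 - 10*w - 10*y^3 + y^2*(9*w + 10) + y*(4*w^2 - 31*w + 20)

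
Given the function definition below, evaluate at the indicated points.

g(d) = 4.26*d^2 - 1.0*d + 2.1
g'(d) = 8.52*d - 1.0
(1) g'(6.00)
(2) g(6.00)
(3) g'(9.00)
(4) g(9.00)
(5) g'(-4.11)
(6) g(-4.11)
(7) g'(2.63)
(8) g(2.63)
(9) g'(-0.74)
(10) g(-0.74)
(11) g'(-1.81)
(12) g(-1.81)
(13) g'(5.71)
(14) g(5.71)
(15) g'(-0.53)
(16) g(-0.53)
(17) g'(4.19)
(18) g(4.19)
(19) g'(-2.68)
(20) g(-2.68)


(1) = 50.12
(2) = 149.46
(3) = 75.68
(4) = 338.16
(5) = -36.02
(6) = 78.17
(7) = 21.41
(8) = 28.94
(9) = -7.30
(10) = 5.17
(11) = -16.42
(12) = 17.87
(13) = 47.65
(14) = 135.28
(15) = -5.52
(16) = 3.83
(17) = 34.70
(18) = 72.70
(19) = -23.83
(20) = 35.38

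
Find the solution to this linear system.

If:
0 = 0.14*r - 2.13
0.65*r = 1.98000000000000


Then:
No Solution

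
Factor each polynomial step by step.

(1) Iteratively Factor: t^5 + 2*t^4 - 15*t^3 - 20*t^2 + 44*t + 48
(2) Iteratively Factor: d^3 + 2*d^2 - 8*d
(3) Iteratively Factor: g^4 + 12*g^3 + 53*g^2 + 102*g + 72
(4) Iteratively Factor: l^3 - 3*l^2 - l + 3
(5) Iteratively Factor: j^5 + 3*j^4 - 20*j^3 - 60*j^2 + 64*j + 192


(1) = (t + 2)*(t^4 - 15*t^2 + 10*t + 24) = (t - 3)*(t + 2)*(t^3 + 3*t^2 - 6*t - 8) = (t - 3)*(t - 2)*(t + 2)*(t^2 + 5*t + 4) = (t - 3)*(t - 2)*(t + 1)*(t + 2)*(t + 4)
(2) = (d)*(d^2 + 2*d - 8) = d*(d - 2)*(d + 4)
(3) = (g + 3)*(g^3 + 9*g^2 + 26*g + 24) = (g + 3)^2*(g^2 + 6*g + 8) = (g + 3)^2*(g + 4)*(g + 2)
(4) = (l - 3)*(l^2 - 1) = (l - 3)*(l + 1)*(l - 1)
(5) = (j + 4)*(j^4 - j^3 - 16*j^2 + 4*j + 48) = (j - 2)*(j + 4)*(j^3 + j^2 - 14*j - 24) = (j - 4)*(j - 2)*(j + 4)*(j^2 + 5*j + 6) = (j - 4)*(j - 2)*(j + 3)*(j + 4)*(j + 2)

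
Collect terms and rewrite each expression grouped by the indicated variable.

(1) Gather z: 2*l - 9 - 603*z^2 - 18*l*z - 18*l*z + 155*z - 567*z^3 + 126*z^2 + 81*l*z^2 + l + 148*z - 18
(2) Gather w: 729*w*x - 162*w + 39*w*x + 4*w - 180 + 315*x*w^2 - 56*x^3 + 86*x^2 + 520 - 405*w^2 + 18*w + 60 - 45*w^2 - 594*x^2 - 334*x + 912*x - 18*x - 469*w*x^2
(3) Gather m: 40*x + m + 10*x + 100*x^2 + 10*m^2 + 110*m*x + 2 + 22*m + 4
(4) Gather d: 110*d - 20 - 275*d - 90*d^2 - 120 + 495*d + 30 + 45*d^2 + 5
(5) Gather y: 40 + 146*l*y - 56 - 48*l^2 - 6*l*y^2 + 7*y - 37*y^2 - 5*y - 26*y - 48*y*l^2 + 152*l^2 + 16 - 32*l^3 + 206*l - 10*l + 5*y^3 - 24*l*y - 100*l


(1) = 3*l - 567*z^3 + z^2*(81*l - 477) + z*(303 - 36*l) - 27
(2) = w^2*(315*x - 450) + w*(-469*x^2 + 768*x - 140) - 56*x^3 - 508*x^2 + 560*x + 400
(3) = 10*m^2 + m*(110*x + 23) + 100*x^2 + 50*x + 6
(4) = -45*d^2 + 330*d - 105
(5) = -32*l^3 + 104*l^2 + 96*l + 5*y^3 + y^2*(-6*l - 37) + y*(-48*l^2 + 122*l - 24)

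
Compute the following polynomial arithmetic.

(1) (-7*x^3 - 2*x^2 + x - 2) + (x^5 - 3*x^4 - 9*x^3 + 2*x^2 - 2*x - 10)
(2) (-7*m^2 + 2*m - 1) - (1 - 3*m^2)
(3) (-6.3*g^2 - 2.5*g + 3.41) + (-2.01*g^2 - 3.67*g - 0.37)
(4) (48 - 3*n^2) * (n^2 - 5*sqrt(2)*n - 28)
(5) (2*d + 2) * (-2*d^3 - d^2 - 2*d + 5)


(1) = x^5 - 3*x^4 - 16*x^3 - x - 12
(2) = -4*m^2 + 2*m - 2
(3) = -8.31*g^2 - 6.17*g + 3.04
(4) = -3*n^4 + 15*sqrt(2)*n^3 + 132*n^2 - 240*sqrt(2)*n - 1344
(5) = -4*d^4 - 6*d^3 - 6*d^2 + 6*d + 10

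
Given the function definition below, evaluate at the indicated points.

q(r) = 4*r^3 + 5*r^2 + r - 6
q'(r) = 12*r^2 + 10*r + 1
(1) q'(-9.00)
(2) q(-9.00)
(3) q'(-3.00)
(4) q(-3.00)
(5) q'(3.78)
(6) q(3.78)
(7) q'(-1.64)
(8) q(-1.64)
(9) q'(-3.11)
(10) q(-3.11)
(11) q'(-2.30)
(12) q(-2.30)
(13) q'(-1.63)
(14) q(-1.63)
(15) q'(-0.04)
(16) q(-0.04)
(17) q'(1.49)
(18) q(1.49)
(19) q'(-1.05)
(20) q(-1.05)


(1) = 883.00
(2) = -2526.00
(3) = 79.00
(4) = -72.00
(5) = 210.26
(6) = 285.26
(7) = 16.88
(8) = -11.84
(9) = 85.97
(10) = -81.07
(11) = 41.48
(12) = -30.52
(13) = 16.58
(14) = -11.67
(15) = 0.62
(16) = -6.03
(17) = 42.54
(18) = 19.82
(19) = 3.73
(20) = -6.17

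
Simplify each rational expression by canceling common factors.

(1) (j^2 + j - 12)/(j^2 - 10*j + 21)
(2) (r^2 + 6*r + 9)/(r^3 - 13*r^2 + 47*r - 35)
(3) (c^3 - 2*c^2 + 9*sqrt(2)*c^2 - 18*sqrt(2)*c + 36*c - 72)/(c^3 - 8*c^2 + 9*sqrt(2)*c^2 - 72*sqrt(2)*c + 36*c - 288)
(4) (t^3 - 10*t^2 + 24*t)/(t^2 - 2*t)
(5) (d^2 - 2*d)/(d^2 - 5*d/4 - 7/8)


(1) = (j + 4)/(j - 7)
(2) = (r^2 + 6*r + 9)/(r^3 - 13*r^2 + 47*r - 35)
(3) = (c - 2)/(c - 8)
(4) = (t^2 - 10*t + 24)/(t - 2)
(5) = (8*d^2 - 16*d)/(8*d^2 - 10*d - 7)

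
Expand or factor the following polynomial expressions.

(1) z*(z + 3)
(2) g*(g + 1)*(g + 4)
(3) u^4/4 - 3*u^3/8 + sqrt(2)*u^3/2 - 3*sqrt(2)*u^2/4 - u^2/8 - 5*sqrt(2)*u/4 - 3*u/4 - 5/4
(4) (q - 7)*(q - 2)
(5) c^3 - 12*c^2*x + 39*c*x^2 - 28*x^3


(1) = z^2 + 3*z
(2) = g^3 + 5*g^2 + 4*g
(3) = (u/2 + 1/2)*(u/2 + sqrt(2)/2)*(u - 5/2)*(u + sqrt(2))
(4) = q^2 - 9*q + 14
(5) = (c - 7*x)*(c - 4*x)*(c - x)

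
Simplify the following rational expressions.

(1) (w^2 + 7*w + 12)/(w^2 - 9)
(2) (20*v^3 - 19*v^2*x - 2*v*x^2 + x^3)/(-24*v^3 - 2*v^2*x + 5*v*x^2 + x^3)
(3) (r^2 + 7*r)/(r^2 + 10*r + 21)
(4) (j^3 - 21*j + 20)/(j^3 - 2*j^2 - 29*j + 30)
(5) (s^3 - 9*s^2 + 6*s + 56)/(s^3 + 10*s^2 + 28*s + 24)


(1) = (w + 4)/(w - 3)
(2) = (5*v^2 - 6*v*x + x^2)/(-6*v^2 + v*x + x^2)
(3) = r/(r + 3)
(4) = (j - 4)/(j - 6)
(5) = (s^2 - 11*s + 28)/(s^2 + 8*s + 12)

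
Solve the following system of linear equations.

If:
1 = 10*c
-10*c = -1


Then:
c = 1/10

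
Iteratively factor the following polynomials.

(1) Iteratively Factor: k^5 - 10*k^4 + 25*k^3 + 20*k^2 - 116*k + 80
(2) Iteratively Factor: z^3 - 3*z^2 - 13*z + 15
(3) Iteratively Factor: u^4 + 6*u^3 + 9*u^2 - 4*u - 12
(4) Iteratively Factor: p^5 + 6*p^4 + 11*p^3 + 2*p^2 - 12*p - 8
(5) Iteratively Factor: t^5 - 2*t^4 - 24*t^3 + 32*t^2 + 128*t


(1) = (k - 5)*(k^4 - 5*k^3 + 20*k - 16) = (k - 5)*(k + 2)*(k^3 - 7*k^2 + 14*k - 8) = (k - 5)*(k - 2)*(k + 2)*(k^2 - 5*k + 4) = (k - 5)*(k - 4)*(k - 2)*(k + 2)*(k - 1)
(2) = (z - 1)*(z^2 - 2*z - 15) = (z - 1)*(z + 3)*(z - 5)
(3) = (u + 2)*(u^3 + 4*u^2 + u - 6) = (u + 2)^2*(u^2 + 2*u - 3) = (u + 2)^2*(u + 3)*(u - 1)
(4) = (p + 2)*(p^4 + 4*p^3 + 3*p^2 - 4*p - 4) = (p + 2)^2*(p^3 + 2*p^2 - p - 2) = (p - 1)*(p + 2)^2*(p^2 + 3*p + 2) = (p - 1)*(p + 1)*(p + 2)^2*(p + 2)
(5) = (t)*(t^4 - 2*t^3 - 24*t^2 + 32*t + 128) = t*(t + 4)*(t^3 - 6*t^2 + 32) = t*(t - 4)*(t + 4)*(t^2 - 2*t - 8) = t*(t - 4)^2*(t + 4)*(t + 2)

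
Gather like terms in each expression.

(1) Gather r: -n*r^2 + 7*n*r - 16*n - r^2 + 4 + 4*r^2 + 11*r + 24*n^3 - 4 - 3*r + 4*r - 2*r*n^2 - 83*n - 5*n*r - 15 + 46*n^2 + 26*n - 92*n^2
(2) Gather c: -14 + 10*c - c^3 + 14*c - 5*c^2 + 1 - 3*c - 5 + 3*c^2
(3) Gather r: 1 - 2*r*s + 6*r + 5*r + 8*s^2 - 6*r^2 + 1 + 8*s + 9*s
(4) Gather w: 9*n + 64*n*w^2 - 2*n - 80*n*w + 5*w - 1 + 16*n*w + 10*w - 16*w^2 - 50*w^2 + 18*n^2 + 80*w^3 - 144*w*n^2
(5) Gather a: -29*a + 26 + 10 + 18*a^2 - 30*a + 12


(1) = 24*n^3 - 46*n^2 - 73*n + r^2*(3 - n) + r*(-2*n^2 + 2*n + 12) - 15
(2) = -c^3 - 2*c^2 + 21*c - 18
(3) = -6*r^2 + r*(11 - 2*s) + 8*s^2 + 17*s + 2
(4) = 18*n^2 + 7*n + 80*w^3 + w^2*(64*n - 66) + w*(-144*n^2 - 64*n + 15) - 1
(5) = 18*a^2 - 59*a + 48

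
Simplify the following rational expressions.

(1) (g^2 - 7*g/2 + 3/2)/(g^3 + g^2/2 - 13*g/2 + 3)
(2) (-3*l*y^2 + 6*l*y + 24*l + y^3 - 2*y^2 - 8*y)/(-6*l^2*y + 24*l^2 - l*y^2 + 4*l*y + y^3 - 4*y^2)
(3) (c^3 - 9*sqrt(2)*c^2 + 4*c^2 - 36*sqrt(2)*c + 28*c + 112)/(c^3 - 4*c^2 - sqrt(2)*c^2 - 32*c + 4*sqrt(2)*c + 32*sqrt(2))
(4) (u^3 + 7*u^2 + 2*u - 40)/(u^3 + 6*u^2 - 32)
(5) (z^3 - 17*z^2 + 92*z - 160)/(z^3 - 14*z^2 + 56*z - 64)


(1) = (g - 3)/(g^2 + g - 6)
(2) = (y + 2)/(2*l + y)
(3) = (c^2 - 9*sqrt(2)*c + 28)/(c^2 + c*(-8 - sqrt(2)) + 8*sqrt(2))
(4) = (u + 5)/(u + 4)
(5) = (z - 5)/(z - 2)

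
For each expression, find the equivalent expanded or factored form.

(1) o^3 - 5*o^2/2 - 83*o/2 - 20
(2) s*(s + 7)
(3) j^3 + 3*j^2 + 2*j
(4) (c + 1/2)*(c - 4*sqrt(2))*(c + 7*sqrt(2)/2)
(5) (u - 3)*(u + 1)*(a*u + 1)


(1) = (o - 8)*(o + 1/2)*(o + 5)
(2) = s^2 + 7*s
(3) = j*(j + 1)*(j + 2)
(4) = c^3 - sqrt(2)*c^2/2 + c^2/2 - 28*c - sqrt(2)*c/4 - 14
(5) = a*u^3 - 2*a*u^2 - 3*a*u + u^2 - 2*u - 3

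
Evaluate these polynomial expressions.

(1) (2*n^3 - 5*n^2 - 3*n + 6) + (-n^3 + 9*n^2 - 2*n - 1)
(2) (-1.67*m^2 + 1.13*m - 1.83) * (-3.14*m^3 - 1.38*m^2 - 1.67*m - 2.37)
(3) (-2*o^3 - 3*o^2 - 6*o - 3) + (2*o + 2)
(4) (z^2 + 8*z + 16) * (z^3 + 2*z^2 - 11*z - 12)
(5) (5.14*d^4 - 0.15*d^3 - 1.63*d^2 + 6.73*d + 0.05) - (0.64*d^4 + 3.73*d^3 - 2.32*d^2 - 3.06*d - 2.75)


(1) = n^3 + 4*n^2 - 5*n + 5
(2) = 5.2438*m^5 - 1.2436*m^4 + 6.9757*m^3 + 4.5962*m^2 + 0.378*m + 4.3371
(3) = -2*o^3 - 3*o^2 - 4*o - 1
(4) = z^5 + 10*z^4 + 21*z^3 - 68*z^2 - 272*z - 192
(5) = 4.5*d^4 - 3.88*d^3 + 0.69*d^2 + 9.79*d + 2.8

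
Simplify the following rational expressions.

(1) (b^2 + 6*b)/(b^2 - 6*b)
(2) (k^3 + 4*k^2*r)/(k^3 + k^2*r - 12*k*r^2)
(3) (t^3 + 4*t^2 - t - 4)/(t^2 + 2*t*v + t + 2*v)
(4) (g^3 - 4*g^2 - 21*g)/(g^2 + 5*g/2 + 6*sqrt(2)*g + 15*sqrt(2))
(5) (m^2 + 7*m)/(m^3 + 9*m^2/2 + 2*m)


(1) = (b + 6)/(b - 6)
(2) = -k/(-k + 3*r)
(3) = (t^2 + 3*t - 4)/(t + 2*v)
(4) = (2*g^3 - 8*g^2 - 42*g)/(2*g^2 + g*(5 + 12*sqrt(2)) + 30*sqrt(2))
(5) = (2*m + 14)/(2*m^2 + 9*m + 4)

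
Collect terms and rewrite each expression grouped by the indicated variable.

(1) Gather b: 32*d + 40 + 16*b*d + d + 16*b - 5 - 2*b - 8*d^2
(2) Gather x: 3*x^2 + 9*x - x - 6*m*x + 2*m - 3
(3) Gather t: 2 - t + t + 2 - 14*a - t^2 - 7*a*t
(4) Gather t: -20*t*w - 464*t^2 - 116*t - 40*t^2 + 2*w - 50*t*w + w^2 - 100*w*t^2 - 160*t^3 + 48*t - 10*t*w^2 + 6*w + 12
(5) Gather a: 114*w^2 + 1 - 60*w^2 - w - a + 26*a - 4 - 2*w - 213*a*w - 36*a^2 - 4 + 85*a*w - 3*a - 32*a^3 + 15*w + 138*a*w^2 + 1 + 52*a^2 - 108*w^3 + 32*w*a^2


(1) = b*(16*d + 14) - 8*d^2 + 33*d + 35
(2) = 2*m + 3*x^2 + x*(8 - 6*m) - 3
(3) = -7*a*t - 14*a - t^2 + 4
(4) = -160*t^3 + t^2*(-100*w - 504) + t*(-10*w^2 - 70*w - 68) + w^2 + 8*w + 12
(5) = -32*a^3 + a^2*(32*w + 16) + a*(138*w^2 - 128*w + 22) - 108*w^3 + 54*w^2 + 12*w - 6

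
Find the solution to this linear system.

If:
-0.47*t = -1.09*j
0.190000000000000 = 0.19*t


Then:
j = 0.43
t = 1.00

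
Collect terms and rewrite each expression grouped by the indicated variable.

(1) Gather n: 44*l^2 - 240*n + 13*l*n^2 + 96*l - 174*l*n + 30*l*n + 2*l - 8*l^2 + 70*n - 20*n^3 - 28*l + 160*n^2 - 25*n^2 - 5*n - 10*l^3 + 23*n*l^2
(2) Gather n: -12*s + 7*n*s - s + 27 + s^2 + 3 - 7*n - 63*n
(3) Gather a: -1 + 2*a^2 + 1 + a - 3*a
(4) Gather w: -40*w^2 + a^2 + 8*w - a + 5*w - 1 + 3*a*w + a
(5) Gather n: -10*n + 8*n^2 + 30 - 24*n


(1) = -10*l^3 + 36*l^2 + 70*l - 20*n^3 + n^2*(13*l + 135) + n*(23*l^2 - 144*l - 175)
(2) = n*(7*s - 70) + s^2 - 13*s + 30
(3) = 2*a^2 - 2*a
(4) = a^2 - 40*w^2 + w*(3*a + 13) - 1
(5) = 8*n^2 - 34*n + 30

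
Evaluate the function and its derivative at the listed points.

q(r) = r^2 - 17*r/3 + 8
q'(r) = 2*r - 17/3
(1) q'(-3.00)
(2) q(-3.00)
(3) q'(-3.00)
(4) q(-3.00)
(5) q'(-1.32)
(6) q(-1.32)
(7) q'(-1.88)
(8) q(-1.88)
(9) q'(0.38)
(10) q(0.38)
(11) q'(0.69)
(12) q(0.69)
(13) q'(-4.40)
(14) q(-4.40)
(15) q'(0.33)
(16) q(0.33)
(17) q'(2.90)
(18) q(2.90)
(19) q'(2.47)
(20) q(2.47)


(1) = -11.67
(2) = 34.00
(3) = -11.67
(4) = 34.00
(5) = -8.31
(6) = 17.22
(7) = -9.43
(8) = 22.19
(9) = -4.91
(10) = 5.99
(11) = -4.29
(12) = 4.57
(13) = -14.47
(14) = 52.29
(15) = -5.01
(16) = 6.24
(17) = 0.13
(18) = -0.02
(19) = -0.73
(20) = 0.10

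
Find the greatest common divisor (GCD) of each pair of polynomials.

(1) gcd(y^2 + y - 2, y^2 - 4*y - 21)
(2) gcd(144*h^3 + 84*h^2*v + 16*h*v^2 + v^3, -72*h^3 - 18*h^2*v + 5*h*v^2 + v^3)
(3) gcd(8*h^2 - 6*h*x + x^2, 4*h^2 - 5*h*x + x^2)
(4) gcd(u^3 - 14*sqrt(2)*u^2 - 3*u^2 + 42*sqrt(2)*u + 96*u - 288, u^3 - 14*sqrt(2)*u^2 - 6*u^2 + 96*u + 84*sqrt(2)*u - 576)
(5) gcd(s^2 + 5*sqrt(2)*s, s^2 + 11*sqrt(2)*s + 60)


(1) = 1
(2) = gcd((4*h + v)*(6*h + v)^2, (-4*h + v)*(3*h + v)*(6*h + v)) = 6*h + v
(3) = -4*h + x
(4) = gcd((u - 3)*(u - 8*sqrt(2))*(u - 6*sqrt(2)), (u - 6)*(u - 8*sqrt(2))*(u - 6*sqrt(2))) = u^2 - 14*sqrt(2)*u + 96
(5) = s + 5*sqrt(2)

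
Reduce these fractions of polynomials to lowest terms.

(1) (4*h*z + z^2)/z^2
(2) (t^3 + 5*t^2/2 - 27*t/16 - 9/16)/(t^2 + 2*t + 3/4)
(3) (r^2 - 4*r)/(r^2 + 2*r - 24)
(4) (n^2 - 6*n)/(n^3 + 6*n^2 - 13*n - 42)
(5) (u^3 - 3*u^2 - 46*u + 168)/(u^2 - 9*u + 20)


(1) = (4*h + z)/z
(2) = (16*t^3 + 40*t^2 - 27*t - 9)/(16*t^2 + 32*t + 12)
(3) = r/(r + 6)
(4) = (n^2 - 6*n)/(n^3 + 6*n^2 - 13*n - 42)
(5) = (u^2 + u - 42)/(u - 5)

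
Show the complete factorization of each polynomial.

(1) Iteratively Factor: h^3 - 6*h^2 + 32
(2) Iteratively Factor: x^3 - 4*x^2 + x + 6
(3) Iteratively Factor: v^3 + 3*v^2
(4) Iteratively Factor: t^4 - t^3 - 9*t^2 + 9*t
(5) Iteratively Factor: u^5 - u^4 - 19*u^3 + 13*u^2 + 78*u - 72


(1) = (h + 2)*(h^2 - 8*h + 16) = (h - 4)*(h + 2)*(h - 4)
(2) = (x - 3)*(x^2 - x - 2) = (x - 3)*(x + 1)*(x - 2)
(3) = (v + 3)*(v^2) = v*(v + 3)*(v)
(4) = (t + 3)*(t^3 - 4*t^2 + 3*t) = t*(t + 3)*(t^2 - 4*t + 3) = t*(t - 3)*(t + 3)*(t - 1)
(5) = (u - 2)*(u^4 + u^3 - 17*u^2 - 21*u + 36) = (u - 2)*(u - 1)*(u^3 + 2*u^2 - 15*u - 36) = (u - 2)*(u - 1)*(u + 3)*(u^2 - u - 12) = (u - 2)*(u - 1)*(u + 3)^2*(u - 4)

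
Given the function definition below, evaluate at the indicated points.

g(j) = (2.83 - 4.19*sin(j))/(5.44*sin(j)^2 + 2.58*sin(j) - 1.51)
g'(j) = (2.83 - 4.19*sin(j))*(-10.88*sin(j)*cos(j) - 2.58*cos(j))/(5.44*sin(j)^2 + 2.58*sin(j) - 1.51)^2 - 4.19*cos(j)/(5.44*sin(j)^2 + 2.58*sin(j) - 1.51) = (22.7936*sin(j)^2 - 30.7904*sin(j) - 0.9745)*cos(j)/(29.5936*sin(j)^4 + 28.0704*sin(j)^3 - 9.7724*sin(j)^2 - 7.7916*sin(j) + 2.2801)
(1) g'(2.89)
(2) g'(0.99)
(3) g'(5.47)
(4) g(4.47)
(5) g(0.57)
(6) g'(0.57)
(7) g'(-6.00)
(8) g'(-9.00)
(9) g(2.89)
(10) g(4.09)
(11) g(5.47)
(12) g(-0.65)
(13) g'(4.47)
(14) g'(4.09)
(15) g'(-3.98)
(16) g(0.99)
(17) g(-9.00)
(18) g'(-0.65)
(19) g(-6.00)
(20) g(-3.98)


(1) = 24.86
(2) = -0.30
(3) = 87.20
(4) = 6.20
(5) = 0.39
(6) = -4.29
(7) = -56.39
(8) = -5.22
(9) = -3.37
(10) = -413.56
(11) = -11.44
(12) = -4.97
(13) = -9.78
(14) = -100278.32
(15) = 0.65
(16) = -0.15
(17) = -2.76
(18) = 17.78
(19) = -4.55
(20) = -0.08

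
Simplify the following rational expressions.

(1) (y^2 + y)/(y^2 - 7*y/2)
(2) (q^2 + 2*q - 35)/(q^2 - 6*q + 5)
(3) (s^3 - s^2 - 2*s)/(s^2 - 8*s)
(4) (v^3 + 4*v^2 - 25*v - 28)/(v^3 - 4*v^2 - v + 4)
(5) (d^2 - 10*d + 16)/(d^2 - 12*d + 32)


(1) = (2*y + 2)/(2*y - 7)
(2) = (q + 7)/(q - 1)
(3) = (s^2 - s - 2)/(s - 8)
(4) = (v + 7)/(v - 1)
(5) = (d - 2)/(d - 4)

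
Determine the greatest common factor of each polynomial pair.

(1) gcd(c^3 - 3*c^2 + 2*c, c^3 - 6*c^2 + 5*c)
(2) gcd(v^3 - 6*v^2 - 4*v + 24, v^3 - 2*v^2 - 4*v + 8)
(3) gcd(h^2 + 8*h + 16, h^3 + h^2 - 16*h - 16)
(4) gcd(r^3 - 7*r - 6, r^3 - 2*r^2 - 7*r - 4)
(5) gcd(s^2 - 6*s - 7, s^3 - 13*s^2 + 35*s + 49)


(1) = c^2 - c
(2) = gcd((v - 6)*(v - 2)*(v + 2), (v - 2)^2*(v + 2)) = v^2 - 4
(3) = h + 4
(4) = gcd((r - 3)*(r + 1)*(r + 2), (r - 4)*(r + 1)^2) = r + 1
(5) = gcd((s - 7)*(s + 1), (s - 7)^2*(s + 1)) = s^2 - 6*s - 7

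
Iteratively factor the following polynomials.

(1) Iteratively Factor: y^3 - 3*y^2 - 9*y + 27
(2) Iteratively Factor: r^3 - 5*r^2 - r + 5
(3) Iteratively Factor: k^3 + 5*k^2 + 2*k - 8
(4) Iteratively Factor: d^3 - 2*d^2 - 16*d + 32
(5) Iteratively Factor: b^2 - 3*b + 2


(1) = (y - 3)*(y^2 - 9) = (y - 3)^2*(y + 3)
(2) = (r - 1)*(r^2 - 4*r - 5) = (r - 5)*(r - 1)*(r + 1)
(3) = (k + 2)*(k^2 + 3*k - 4) = (k - 1)*(k + 2)*(k + 4)
(4) = (d + 4)*(d^2 - 6*d + 8) = (d - 4)*(d + 4)*(d - 2)
(5) = (b - 2)*(b - 1)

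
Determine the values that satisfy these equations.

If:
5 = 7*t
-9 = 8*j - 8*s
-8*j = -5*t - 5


Then:
j = 15/14
s = 123/56
t = 5/7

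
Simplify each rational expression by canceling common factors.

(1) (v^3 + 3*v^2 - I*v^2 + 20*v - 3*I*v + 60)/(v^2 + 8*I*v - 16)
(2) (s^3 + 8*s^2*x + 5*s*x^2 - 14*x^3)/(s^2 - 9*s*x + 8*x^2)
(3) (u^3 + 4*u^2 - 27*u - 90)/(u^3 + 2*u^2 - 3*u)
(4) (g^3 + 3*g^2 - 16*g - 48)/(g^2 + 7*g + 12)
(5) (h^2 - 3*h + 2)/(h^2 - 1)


(1) = (v^2 + v*(3 - 5*I) - 15*I)/(v + 4*I)
(2) = (-s^2 - 9*s*x - 14*x^2)/(-s + 8*x)
(3) = (u^2 + u - 30)/(u^2 - u)
(4) = g - 4
(5) = (h - 2)/(h + 1)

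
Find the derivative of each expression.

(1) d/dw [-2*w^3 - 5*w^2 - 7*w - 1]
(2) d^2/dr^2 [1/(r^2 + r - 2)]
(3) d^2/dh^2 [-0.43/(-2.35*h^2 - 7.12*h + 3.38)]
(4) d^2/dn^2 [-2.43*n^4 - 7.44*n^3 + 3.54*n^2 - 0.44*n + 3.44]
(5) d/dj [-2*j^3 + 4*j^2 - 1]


(1) = -6*w^2 - 10*w - 7
(2) = 2*(-r^2 - r + (2*r + 1)^2 + 2)/(r^2 + r - 2)^3
(3) = (-4.74935*h^2 - 14.38952*h + 0.43*(4.7*h + 7.12)*(9.4*h + 14.24) + 6.83098)/(2.35*h^2 + 7.12*h - 3.38)^3
(4) = -29.16*n^2 - 44.64*n + 7.08
(5) = 2*j*(4 - 3*j)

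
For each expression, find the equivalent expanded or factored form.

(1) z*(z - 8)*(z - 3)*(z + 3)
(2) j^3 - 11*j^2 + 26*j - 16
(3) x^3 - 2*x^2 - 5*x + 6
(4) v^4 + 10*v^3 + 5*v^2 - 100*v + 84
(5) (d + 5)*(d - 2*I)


(1) = z^4 - 8*z^3 - 9*z^2 + 72*z
(2) = (j - 8)*(j - 2)*(j - 1)
(3) = (x - 3)*(x - 1)*(x + 2)
(4) = (v - 2)*(v - 1)*(v + 6)*(v + 7)
(5) = d^2 + 5*d - 2*I*d - 10*I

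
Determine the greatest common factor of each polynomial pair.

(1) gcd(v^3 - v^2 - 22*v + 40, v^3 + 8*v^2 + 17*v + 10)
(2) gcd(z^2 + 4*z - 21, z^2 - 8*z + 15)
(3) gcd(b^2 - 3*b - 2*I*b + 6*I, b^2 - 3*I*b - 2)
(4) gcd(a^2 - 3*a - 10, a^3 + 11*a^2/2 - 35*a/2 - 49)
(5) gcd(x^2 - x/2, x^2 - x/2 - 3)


(1) = v + 5
(2) = z - 3
(3) = b - 2*I
(4) = a + 2
(5) = 1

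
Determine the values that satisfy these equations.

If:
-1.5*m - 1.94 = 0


Then:
m = -1.29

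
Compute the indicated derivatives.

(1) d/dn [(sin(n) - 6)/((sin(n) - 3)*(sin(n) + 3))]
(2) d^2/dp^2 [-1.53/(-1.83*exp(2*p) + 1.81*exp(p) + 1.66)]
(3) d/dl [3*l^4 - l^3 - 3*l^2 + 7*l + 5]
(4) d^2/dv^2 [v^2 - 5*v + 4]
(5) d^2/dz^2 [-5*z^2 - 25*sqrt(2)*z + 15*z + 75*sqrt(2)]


(1) = (12*sin(n) + cos(n)^2 - 10)*cos(n)/((sin(n) - 3)^2*(sin(n) + 3)^2)
(2) = ((2.7693 - 11.1996*exp(p))*(-1.83*exp(2*p) + 1.81*exp(p) + 1.66) - 1.53*(3.66*exp(p) - 1.81)*(7.32*exp(p) - 3.62)*exp(p))*exp(p)/(-1.83*exp(2*p) + 1.81*exp(p) + 1.66)^3
(3) = 12*l^3 - 3*l^2 - 6*l + 7
(4) = 2
(5) = -10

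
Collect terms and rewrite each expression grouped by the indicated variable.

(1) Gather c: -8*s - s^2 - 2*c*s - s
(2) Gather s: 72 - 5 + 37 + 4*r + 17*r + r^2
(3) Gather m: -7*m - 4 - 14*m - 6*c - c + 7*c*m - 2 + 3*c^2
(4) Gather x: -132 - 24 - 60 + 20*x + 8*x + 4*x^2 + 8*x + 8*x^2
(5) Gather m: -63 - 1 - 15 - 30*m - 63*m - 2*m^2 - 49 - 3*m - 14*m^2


(1) = -2*c*s - s^2 - 9*s
(2) = r^2 + 21*r + 104
(3) = 3*c^2 - 7*c + m*(7*c - 21) - 6
(4) = 12*x^2 + 36*x - 216
(5) = -16*m^2 - 96*m - 128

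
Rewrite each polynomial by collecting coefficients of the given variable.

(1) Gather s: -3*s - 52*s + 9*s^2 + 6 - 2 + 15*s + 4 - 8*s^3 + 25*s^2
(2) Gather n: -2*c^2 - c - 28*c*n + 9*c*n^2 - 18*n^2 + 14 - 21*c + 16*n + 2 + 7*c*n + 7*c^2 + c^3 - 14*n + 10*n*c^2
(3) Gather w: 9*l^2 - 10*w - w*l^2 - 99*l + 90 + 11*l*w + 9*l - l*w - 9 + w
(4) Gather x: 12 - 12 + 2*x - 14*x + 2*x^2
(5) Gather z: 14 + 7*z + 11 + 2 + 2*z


(1) = -8*s^3 + 34*s^2 - 40*s + 8
(2) = c^3 + 5*c^2 - 22*c + n^2*(9*c - 18) + n*(10*c^2 - 21*c + 2) + 16
(3) = 9*l^2 - 90*l + w*(-l^2 + 10*l - 9) + 81
(4) = 2*x^2 - 12*x
(5) = 9*z + 27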